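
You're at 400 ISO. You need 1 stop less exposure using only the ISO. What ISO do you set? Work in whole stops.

ISO 200

ISO: 400 → 200 — 1 stop dropped (darker).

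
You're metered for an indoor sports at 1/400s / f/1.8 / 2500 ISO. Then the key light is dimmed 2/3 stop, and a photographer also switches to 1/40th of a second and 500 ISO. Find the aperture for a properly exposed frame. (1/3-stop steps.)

Scene light: 2/3 stop darker.
Shutter speed: 1/400 → 1/320 → 1/250 → 1/200 → 1/160 → 1/125 → 1/100 → 1/80 → 1/60 → 1/50 → 1/40 — 3 1/3 stops longer (brighter).
ISO: 2500 → 2000 → 1600 → 1250 → 1000 → 800 → 640 → 500 — 2 1/3 stops dropped (darker).
Net so far: 1/3 stop brighter. Aperture: f/1.8 → f/2.

f/2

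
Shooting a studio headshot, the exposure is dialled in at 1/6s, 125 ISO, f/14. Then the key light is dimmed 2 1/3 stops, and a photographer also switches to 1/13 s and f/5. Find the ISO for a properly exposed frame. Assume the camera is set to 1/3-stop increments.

ISO 160

Scene light: 2 1/3 stops darker.
Shutter speed: 1/6 → 1/8 → 1/10 → 1/13 — 1 stop faster (darker).
Aperture: f/14 → f/13 → f/11 → f/10 → f/9 → f/8 → f/7.1 → f/6.3 → f/5.6 → f/5 — 3 stops wider (brighter).
Net so far: 1/3 stop darker. ISO: 125 → 160.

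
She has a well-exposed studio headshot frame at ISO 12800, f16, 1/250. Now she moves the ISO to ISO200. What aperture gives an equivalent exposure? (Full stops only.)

f/2

ISO: 12800 → 6400 → 3200 → 1600 → 800 → 400 → 200 — 6 stops dropped (darker).
Need 6 stops brighter from the aperture: f/16 → f/11 → f/8 → f/5.6 → f/4 → f/2.8 → f/2.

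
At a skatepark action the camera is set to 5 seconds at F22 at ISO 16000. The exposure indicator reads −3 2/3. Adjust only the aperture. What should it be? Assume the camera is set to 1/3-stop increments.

f/6.3

Underexposed by 3 2/3 stops → need 3 2/3 stops brighter.
Aperture: f/22 → f/20 → f/18 → f/16 → f/14 → f/13 → f/11 → f/10 → f/9 → f/8 → f/7.1 → f/6.3.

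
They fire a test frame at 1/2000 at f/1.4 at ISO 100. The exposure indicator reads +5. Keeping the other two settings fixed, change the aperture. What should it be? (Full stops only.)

Overexposed by 5 stops → need 5 stops darker.
Aperture: f/1.4 → f/2 → f/2.8 → f/4 → f/5.6 → f/8.

f/8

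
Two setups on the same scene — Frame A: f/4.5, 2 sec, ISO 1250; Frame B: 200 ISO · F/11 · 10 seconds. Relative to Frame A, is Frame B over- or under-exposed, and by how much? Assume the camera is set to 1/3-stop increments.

Aperture: f/4.5 → f/5 → f/5.6 → f/6.3 → f/7.1 → f/8 → f/9 → f/10 → f/11 — 2 2/3 stops stopped down (darker).
Shutter speed: 2 → 2.5 → 3.2 → 4 → 5 → 6 → 8 → 10 — 2 1/3 stops longer (brighter).
ISO: 1250 → 1000 → 800 → 640 → 500 → 400 → 320 → 250 → 200 — 2 2/3 stops lower (darker).
Net: −2 2/3 +2 1/3 −2 2/3 = −3 stops.

3 stops darker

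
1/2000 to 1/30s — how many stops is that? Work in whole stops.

6 stops

1/2000 → 1/1000 → 1/500 → 1/250 → 1/125 → 1/60 → 1/30 — count the steps: 6 stops.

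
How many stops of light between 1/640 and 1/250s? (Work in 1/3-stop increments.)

1/640 → 1/500 → 1/400 → 1/320 → 1/250 — count the steps: 4 third-stops = 1 1/3 stops.

1 1/3 stops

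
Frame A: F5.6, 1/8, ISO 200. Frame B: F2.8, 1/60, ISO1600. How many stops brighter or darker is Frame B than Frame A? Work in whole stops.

Aperture: f/5.6 → f/4 → f/2.8 — 2 stops opened up (brighter).
Shutter speed: 1/8 → 1/15 → 1/30 → 1/60 — 3 stops shorter (darker).
ISO: 200 → 400 → 800 → 1600 — 3 stops raised (brighter).
Net: +2 −3 +3 = +2 stops.

2 stops brighter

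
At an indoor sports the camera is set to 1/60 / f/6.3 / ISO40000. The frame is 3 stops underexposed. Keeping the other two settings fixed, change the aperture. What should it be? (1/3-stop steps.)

Underexposed by 3 stops → need 3 stops brighter.
Aperture: f/6.3 → f/5.6 → f/5 → f/4.5 → f/4 → f/3.5 → f/3.2 → f/2.8 → f/2.5 → f/2.2.

f/2.2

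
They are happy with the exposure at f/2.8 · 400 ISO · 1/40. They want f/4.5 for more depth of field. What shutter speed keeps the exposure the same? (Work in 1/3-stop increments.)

Aperture: f/2.8 → f/3.2 → f/3.5 → f/4 → f/4.5 — 1 1/3 stops narrower (darker).
Need 1 1/3 stops brighter from the shutter speed: 1/40 → 1/30 → 1/25 → 1/20 → 1/15.

1/15s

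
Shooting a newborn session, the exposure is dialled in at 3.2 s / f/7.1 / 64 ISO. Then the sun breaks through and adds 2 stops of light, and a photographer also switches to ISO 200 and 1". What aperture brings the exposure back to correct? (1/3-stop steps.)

Scene light: 2 stops brighter.
ISO: 64 → 80 → 100 → 125 → 160 → 200 — 1 2/3 stops higher (brighter).
Shutter speed: 3.2 → 2.5 → 2 → 1.6 → 1.3 → 1 — 1 2/3 stops shorter (darker).
Net so far: 2 stops brighter. Aperture: f/7.1 → f/8 → f/9 → f/10 → f/11 → f/13 → f/14.

f/14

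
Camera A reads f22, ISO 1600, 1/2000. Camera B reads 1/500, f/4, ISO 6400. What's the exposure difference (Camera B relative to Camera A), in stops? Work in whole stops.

9 stops brighter

Aperture: f/22 → f/16 → f/11 → f/8 → f/5.6 → f/4 — 5 stops opened up (brighter).
Shutter speed: 1/2000 → 1/1000 → 1/500 — 2 stops longer (brighter).
ISO: 1600 → 3200 → 6400 — 2 stops raised (brighter).
Net: +5 +2 +2 = +9 stops.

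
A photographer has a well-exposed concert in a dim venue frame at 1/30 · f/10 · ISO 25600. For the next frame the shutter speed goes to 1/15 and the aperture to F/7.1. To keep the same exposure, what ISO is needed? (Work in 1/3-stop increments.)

ISO 6400

Shutter speed: 1/30 → 1/25 → 1/20 → 1/15 — 1 stop slower (brighter).
Aperture: f/10 → f/9 → f/8 → f/7.1 — 1 stop opened up (brighter).
Net change so far: 2 stops brighter. Offset with the ISO: 25600 → 20000 → 16000 → 12800 → 10000 → 8000 → 6400.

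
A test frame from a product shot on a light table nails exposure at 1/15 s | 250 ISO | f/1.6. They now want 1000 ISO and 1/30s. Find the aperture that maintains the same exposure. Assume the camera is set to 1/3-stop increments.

f/2.2

ISO: 250 → 320 → 400 → 500 → 640 → 800 → 1000 — 2 stops higher (brighter).
Shutter speed: 1/15 → 1/20 → 1/25 → 1/30 — 1 stop faster (darker).
Net change so far: 1 stop brighter. Offset with the aperture: f/1.6 → f/1.8 → f/2 → f/2.2.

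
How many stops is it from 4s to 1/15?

6 stops

4 → 2 → 1 → 1/2 → 1/4 → 1/8 → 1/15 — count the steps: 6 stops.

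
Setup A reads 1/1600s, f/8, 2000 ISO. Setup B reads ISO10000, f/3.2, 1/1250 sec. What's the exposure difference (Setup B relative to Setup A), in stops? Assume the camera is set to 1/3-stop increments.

5 1/3 stops brighter

Aperture: f/8 → f/7.1 → f/6.3 → f/5.6 → f/5 → f/4.5 → f/4 → f/3.5 → f/3.2 — 2 2/3 stops opened up (brighter).
Shutter speed: 1/1600 → 1/1250 — 1/3 stop longer (brighter).
ISO: 2000 → 2500 → 3200 → 4000 → 5000 → 6400 → 8000 → 10000 — 2 1/3 stops raised (brighter).
Net: +2 2/3 +1/3 +2 1/3 = +5 1/3 stops.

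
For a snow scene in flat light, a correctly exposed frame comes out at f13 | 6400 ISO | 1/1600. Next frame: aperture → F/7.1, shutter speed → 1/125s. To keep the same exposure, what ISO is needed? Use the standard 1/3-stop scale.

ISO 160

Aperture: f/13 → f/11 → f/10 → f/9 → f/8 → f/7.1 — 1 2/3 stops larger aperture (brighter).
Shutter speed: 1/1600 → 1/1250 → 1/1000 → 1/800 → 1/640 → 1/500 → 1/400 → 1/320 → 1/250 → 1/200 → 1/160 → 1/125 — 3 2/3 stops longer (brighter).
Net change so far: 5 1/3 stops brighter. Offset with the ISO: 6400 → 5000 → 4000 → 3200 → 2500 → 2000 → 1600 → 1250 → 1000 → 800 → 640 → 500 → 400 → 320 → 250 → 200 → 160.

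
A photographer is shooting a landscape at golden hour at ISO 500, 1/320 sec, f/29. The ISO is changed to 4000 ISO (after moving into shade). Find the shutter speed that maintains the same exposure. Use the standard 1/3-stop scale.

1/2500s

ISO: 500 → 640 → 800 → 1000 → 1250 → 1600 → 2000 → 2500 → 3200 → 4000 — 3 stops raised (brighter).
Need 3 stops darker from the shutter speed: 1/320 → 1/400 → 1/500 → 1/640 → 1/800 → 1/1000 → 1/1250 → 1/1600 → 1/2000 → 1/2500.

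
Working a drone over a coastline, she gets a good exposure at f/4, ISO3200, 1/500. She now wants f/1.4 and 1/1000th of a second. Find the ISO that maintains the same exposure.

Aperture: f/4 → f/2.8 → f/2 → f/1.4 — 3 stops opened up (brighter).
Shutter speed: 1/500 → 1/1000 — 1 stop faster (darker).
Net change so far: 2 stops brighter. Offset with the ISO: 3200 → 1600 → 800.

ISO 800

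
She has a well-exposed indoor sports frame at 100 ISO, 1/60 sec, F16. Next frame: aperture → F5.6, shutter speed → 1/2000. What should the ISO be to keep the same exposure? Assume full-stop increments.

Aperture: f/16 → f/11 → f/8 → f/5.6 — 3 stops wider (brighter).
Shutter speed: 1/60 → 1/125 → 1/250 → 1/500 → 1/1000 → 1/2000 — 5 stops faster (darker).
Net change so far: 2 stops darker. Offset with the ISO: 100 → 200 → 400.

ISO 400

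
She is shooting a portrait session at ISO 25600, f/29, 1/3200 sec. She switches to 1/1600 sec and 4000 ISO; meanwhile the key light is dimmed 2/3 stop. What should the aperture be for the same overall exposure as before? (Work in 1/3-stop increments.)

f/13

Scene light: 2/3 stop darker.
Shutter speed: 1/3200 → 1/2500 → 1/2000 → 1/1600 — 1 stop longer (brighter).
ISO: 25600 → 20000 → 16000 → 12800 → 10000 → 8000 → 6400 → 5000 → 4000 — 2 2/3 stops dropped (darker).
Net so far: 2 1/3 stops darker. Aperture: f/29 → f/25 → f/22 → f/20 → f/18 → f/16 → f/14 → f/13.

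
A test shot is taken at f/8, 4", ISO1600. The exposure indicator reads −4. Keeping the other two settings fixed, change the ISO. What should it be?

ISO 25600

Underexposed by 4 stops → need 4 stops brighter.
ISO: 1600 → 3200 → 6400 → 12800 → 25600.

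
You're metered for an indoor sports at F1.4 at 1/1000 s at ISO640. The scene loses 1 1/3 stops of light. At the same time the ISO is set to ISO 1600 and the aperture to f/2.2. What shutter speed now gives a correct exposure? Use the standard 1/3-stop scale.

Scene light: 1 1/3 stops darker.
ISO: 640 → 800 → 1000 → 1250 → 1600 — 1 1/3 stops higher (brighter).
Aperture: f/1.4 → f/1.6 → f/1.8 → f/2 → f/2.2 — 1 1/3 stops stopped down (darker).
Net so far: 1 1/3 stops darker. Shutter speed: 1/1000 → 1/800 → 1/640 → 1/500 → 1/400.

1/400s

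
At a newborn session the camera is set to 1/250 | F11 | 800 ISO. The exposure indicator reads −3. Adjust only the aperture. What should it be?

f/4

Underexposed by 3 stops → need 3 stops brighter.
Aperture: f/11 → f/8 → f/5.6 → f/4.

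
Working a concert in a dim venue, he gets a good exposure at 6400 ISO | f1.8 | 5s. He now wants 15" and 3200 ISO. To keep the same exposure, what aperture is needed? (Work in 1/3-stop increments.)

Shutter speed: 5 → 6 → 8 → 10 → 13 → 15 — 1 2/3 stops slower (brighter).
ISO: 6400 → 5000 → 4000 → 3200 — 1 stop lower (darker).
Net change so far: 2/3 stop brighter. Offset with the aperture: f/1.8 → f/2 → f/2.2.

f/2.2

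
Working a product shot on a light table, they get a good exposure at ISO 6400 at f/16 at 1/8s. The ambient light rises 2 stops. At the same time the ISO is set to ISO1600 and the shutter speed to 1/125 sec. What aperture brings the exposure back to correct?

f/4

Scene light: 2 stops brighter.
ISO: 6400 → 3200 → 1600 — 2 stops dropped (darker).
Shutter speed: 1/8 → 1/15 → 1/30 → 1/60 → 1/125 — 4 stops shorter (darker).
Net so far: 4 stops darker. Aperture: f/16 → f/11 → f/8 → f/5.6 → f/4.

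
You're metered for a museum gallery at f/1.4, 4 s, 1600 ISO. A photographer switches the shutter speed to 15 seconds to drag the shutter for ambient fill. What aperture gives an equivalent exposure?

f/2.8

Shutter speed: 4 → 8 → 15 — 2 stops longer (brighter).
Need 2 stops darker from the aperture: f/1.4 → f/2 → f/2.8.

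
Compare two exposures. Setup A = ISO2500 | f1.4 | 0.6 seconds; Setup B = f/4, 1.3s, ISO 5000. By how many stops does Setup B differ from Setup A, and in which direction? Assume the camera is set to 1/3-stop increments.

1 stop darker

Aperture: f/1.4 → f/1.6 → f/1.8 → f/2 → f/2.2 → f/2.5 → f/2.8 → f/3.2 → f/3.5 → f/4 — 3 stops narrower (darker).
Shutter speed: 0.6 → 0.8 → 1 → 1.3 — 1 stop longer (brighter).
ISO: 2500 → 3200 → 4000 → 5000 — 1 stop higher (brighter).
Net: −3 +1 +1 = −1 stop.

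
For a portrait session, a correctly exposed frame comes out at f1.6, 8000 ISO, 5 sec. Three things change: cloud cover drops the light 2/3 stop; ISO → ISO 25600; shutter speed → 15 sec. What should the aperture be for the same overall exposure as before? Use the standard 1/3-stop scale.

f/4

Scene light: 2/3 stop darker.
ISO: 8000 → 10000 → 12800 → 16000 → 20000 → 25600 — 1 2/3 stops raised (brighter).
Shutter speed: 5 → 6 → 8 → 10 → 13 → 15 — 1 2/3 stops slower (brighter).
Net so far: 2 2/3 stops brighter. Aperture: f/1.6 → f/1.8 → f/2 → f/2.2 → f/2.5 → f/2.8 → f/3.2 → f/3.5 → f/4.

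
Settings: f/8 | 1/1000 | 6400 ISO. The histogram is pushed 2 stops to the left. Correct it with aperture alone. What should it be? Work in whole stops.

f/4

Underexposed by 2 stops → need 2 stops brighter.
Aperture: f/8 → f/5.6 → f/4.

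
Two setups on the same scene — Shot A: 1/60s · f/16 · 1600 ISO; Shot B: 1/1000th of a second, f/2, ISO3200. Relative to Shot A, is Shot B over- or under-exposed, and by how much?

Aperture: f/16 → f/11 → f/8 → f/5.6 → f/4 → f/2.8 → f/2 — 6 stops larger aperture (brighter).
Shutter speed: 1/60 → 1/125 → 1/250 → 1/500 → 1/1000 — 4 stops faster (darker).
ISO: 1600 → 3200 — 1 stop raised (brighter).
Net: +6 −4 +1 = +3 stops.

3 stops brighter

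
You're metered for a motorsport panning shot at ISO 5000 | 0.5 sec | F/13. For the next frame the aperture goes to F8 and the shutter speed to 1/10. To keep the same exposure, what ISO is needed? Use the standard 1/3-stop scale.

Aperture: f/13 → f/11 → f/10 → f/9 → f/8 — 1 1/3 stops opened up (brighter).
Shutter speed: 0.5 → 0.4 → 0.3 → 1/4 → 1/5 → 1/6 → 1/8 → 1/10 — 2 1/3 stops faster (darker).
Net change so far: 1 stop darker. Offset with the ISO: 5000 → 6400 → 8000 → 10000.

ISO 10000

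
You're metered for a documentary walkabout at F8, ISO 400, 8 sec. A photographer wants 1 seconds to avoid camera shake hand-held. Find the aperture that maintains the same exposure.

Shutter speed: 8 → 4 → 2 → 1 — 3 stops faster (darker).
Need 3 stops brighter from the aperture: f/8 → f/5.6 → f/4 → f/2.8.

f/2.8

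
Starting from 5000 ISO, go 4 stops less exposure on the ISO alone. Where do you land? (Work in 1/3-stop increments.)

ISO: 5000 → 4000 → 3200 → 2500 → 2000 → 1600 → 1250 → 1000 → 800 → 640 → 500 → 400 → 320 — 4 stops lower (darker).

ISO 320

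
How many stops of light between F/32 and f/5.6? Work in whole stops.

f/32 → f/22 → f/16 → f/11 → f/8 → f/5.6 — count the steps: 5 stops.

5 stops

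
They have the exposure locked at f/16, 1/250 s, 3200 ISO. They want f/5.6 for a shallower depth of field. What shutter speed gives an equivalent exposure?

Aperture: f/16 → f/11 → f/8 → f/5.6 — 3 stops wider (brighter).
Need 3 stops darker from the shutter speed: 1/250 → 1/500 → 1/1000 → 1/2000.

1/2000s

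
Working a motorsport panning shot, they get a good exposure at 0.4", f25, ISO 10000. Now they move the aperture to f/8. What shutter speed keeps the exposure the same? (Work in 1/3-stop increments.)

1/25s

Aperture: f/25 → f/22 → f/20 → f/18 → f/16 → f/14 → f/13 → f/11 → f/10 → f/9 → f/8 — 3 1/3 stops opened up (brighter).
Need 3 1/3 stops darker from the shutter speed: 0.4 → 0.3 → 1/4 → 1/5 → 1/6 → 1/8 → 1/10 → 1/13 → 1/15 → 1/20 → 1/25.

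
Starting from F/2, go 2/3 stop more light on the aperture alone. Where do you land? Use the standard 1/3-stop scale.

f/1.6

Aperture: f/2 → f/1.8 → f/1.6 — 2/3 stop wider (brighter).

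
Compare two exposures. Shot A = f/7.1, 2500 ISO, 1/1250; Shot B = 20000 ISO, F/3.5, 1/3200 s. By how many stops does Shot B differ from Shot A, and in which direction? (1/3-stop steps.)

Aperture: f/7.1 → f/6.3 → f/5.6 → f/5 → f/4.5 → f/4 → f/3.5 — 2 stops opened up (brighter).
Shutter speed: 1/1250 → 1/1600 → 1/2000 → 1/2500 → 1/3200 — 1 1/3 stops shorter (darker).
ISO: 2500 → 3200 → 4000 → 5000 → 6400 → 8000 → 10000 → 12800 → 16000 → 20000 — 3 stops higher (brighter).
Net: +2 −1 1/3 +3 = +3 2/3 stops.

3 2/3 stops brighter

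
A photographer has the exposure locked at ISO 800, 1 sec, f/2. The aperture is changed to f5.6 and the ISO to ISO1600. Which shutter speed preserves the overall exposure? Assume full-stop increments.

Aperture: f/2 → f/2.8 → f/4 → f/5.6 — 3 stops stopped down (darker).
ISO: 800 → 1600 — 1 stop raised (brighter).
Net change so far: 2 stops darker. Offset with the shutter speed: 1 → 2 → 4.

4 s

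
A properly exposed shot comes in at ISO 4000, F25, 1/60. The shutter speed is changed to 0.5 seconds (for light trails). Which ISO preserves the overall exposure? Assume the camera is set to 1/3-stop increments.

Shutter speed: 1/60 → 1/50 → 1/40 → 1/30 → 1/25 → 1/20 → 1/15 → 1/13 → 1/10 → 1/8 → 1/6 → 1/5 → 1/4 → 0.3 → 0.4 → 0.5 — 5 stops longer (brighter).
Need 5 stops darker from the ISO: 4000 → 3200 → 2500 → 2000 → 1600 → 1250 → 1000 → 800 → 640 → 500 → 400 → 320 → 250 → 200 → 160 → 125.

ISO 125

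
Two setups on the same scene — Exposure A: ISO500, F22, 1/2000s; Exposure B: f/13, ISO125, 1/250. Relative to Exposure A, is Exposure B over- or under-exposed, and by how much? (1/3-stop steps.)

2 2/3 stops brighter

Aperture: f/22 → f/20 → f/18 → f/16 → f/14 → f/13 — 1 2/3 stops opened up (brighter).
Shutter speed: 1/2000 → 1/1600 → 1/1250 → 1/1000 → 1/800 → 1/640 → 1/500 → 1/400 → 1/320 → 1/250 — 3 stops longer (brighter).
ISO: 500 → 400 → 320 → 250 → 200 → 160 → 125 — 2 stops dropped (darker).
Net: +1 2/3 +3 −2 = +2 2/3 stops.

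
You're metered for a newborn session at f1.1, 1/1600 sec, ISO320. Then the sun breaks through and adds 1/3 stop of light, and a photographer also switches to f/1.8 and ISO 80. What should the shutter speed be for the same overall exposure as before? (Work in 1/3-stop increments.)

1/200s

Scene light: 1/3 stop brighter.
Aperture: f/1.1 → f/1.2 → f/1.4 → f/1.6 → f/1.8 — 1 1/3 stops smaller aperture (darker).
ISO: 320 → 250 → 200 → 160 → 125 → 100 → 80 — 2 stops dropped (darker).
Net so far: 3 stops darker. Shutter speed: 1/1600 → 1/1250 → 1/1000 → 1/800 → 1/640 → 1/500 → 1/400 → 1/320 → 1/250 → 1/200.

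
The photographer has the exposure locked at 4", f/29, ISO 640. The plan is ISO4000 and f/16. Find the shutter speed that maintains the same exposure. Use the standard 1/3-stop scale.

ISO: 640 → 800 → 1000 → 1250 → 1600 → 2000 → 2500 → 3200 → 4000 — 2 2/3 stops raised (brighter).
Aperture: f/29 → f/25 → f/22 → f/20 → f/18 → f/16 — 1 2/3 stops larger aperture (brighter).
Net change so far: 4 1/3 stops brighter. Offset with the shutter speed: 4 → 3.2 → 2.5 → 2 → 1.6 → 1.3 → 1 → 0.8 → 0.6 → 0.5 → 0.4 → 0.3 → 1/4 → 1/5.

1/5s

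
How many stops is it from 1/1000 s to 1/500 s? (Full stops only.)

1 stop

1/1000 → 1/500 — count the steps: 1 stop.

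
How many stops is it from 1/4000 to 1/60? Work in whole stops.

6 stops

1/4000 → 1/2000 → 1/1000 → 1/500 → 1/250 → 1/125 → 1/60 — count the steps: 6 stops.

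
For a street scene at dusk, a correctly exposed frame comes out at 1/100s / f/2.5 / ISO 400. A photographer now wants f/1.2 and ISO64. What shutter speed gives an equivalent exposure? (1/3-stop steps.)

Aperture: f/2.5 → f/2.2 → f/2 → f/1.8 → f/1.6 → f/1.4 → f/1.2 — 2 stops opened up (brighter).
ISO: 400 → 320 → 250 → 200 → 160 → 125 → 100 → 80 → 64 — 2 2/3 stops lower (darker).
Net change so far: 2/3 stop darker. Offset with the shutter speed: 1/100 → 1/80 → 1/60.

1/60s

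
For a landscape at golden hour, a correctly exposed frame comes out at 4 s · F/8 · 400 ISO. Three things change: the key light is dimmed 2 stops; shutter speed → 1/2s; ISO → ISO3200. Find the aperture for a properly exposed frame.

Scene light: 2 stops darker.
Shutter speed: 4 → 2 → 1 → 1/2 — 3 stops faster (darker).
ISO: 400 → 800 → 1600 → 3200 — 3 stops raised (brighter).
Net so far: 2 stops darker. Aperture: f/8 → f/5.6 → f/4.

f/4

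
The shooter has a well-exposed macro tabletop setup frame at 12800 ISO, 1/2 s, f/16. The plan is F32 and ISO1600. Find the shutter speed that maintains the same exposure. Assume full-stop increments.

15 s

Aperture: f/16 → f/22 → f/32 — 2 stops smaller aperture (darker).
ISO: 12800 → 6400 → 3200 → 1600 — 3 stops dropped (darker).
Net change so far: 5 stops darker. Offset with the shutter speed: 1/2 → 1 → 2 → 4 → 8 → 15.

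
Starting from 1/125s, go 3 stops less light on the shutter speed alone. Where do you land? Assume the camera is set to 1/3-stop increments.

Shutter speed: 1/125 → 1/160 → 1/200 → 1/250 → 1/320 → 1/400 → 1/500 → 1/640 → 1/800 → 1/1000 — 3 stops shorter (darker).

1/1000s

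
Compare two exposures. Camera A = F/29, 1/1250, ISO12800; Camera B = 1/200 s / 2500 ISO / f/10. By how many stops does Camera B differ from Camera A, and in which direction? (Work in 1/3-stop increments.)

3 1/3 stops brighter

Aperture: f/29 → f/25 → f/22 → f/20 → f/18 → f/16 → f/14 → f/13 → f/11 → f/10 — 3 stops wider (brighter).
Shutter speed: 1/1250 → 1/1000 → 1/800 → 1/640 → 1/500 → 1/400 → 1/320 → 1/250 → 1/200 — 2 2/3 stops slower (brighter).
ISO: 12800 → 10000 → 8000 → 6400 → 5000 → 4000 → 3200 → 2500 — 2 1/3 stops lower (darker).
Net: +3 +2 2/3 −2 1/3 = +3 1/3 stops.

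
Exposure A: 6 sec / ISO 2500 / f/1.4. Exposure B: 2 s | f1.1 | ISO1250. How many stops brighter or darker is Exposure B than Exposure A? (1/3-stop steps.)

Aperture: f/1.4 → f/1.2 → f/1.1 — 2/3 stop opened up (brighter).
Shutter speed: 6 → 5 → 4 → 3.2 → 2.5 → 2 — 1 2/3 stops faster (darker).
ISO: 2500 → 2000 → 1600 → 1250 — 1 stop dropped (darker).
Net: +2/3 −1 2/3 −1 = −2 stops.

2 stops darker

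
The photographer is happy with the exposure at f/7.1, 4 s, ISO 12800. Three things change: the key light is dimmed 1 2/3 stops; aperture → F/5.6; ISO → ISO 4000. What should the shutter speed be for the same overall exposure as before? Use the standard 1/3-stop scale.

25 s

Scene light: 1 2/3 stops darker.
Aperture: f/7.1 → f/6.3 → f/5.6 — 2/3 stop wider (brighter).
ISO: 12800 → 10000 → 8000 → 6400 → 5000 → 4000 — 1 2/3 stops dropped (darker).
Net so far: 2 2/3 stops darker. Shutter speed: 4 → 5 → 6 → 8 → 10 → 13 → 15 → 20 → 25.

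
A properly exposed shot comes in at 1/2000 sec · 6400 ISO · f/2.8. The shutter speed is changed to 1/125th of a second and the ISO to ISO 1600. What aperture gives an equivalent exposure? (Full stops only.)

Shutter speed: 1/2000 → 1/1000 → 1/500 → 1/250 → 1/125 — 4 stops slower (brighter).
ISO: 6400 → 3200 → 1600 — 2 stops dropped (darker).
Net change so far: 2 stops brighter. Offset with the aperture: f/2.8 → f/4 → f/5.6.

f/5.6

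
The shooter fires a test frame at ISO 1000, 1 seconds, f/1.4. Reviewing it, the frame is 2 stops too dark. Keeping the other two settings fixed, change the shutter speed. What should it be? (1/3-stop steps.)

4 s

Underexposed by 2 stops → need 2 stops brighter.
Shutter speed: 1 → 1.3 → 1.6 → 2 → 2.5 → 3.2 → 4.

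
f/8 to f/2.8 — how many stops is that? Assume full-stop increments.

3 stops

f/8 → f/5.6 → f/4 → f/2.8 — count the steps: 3 stops.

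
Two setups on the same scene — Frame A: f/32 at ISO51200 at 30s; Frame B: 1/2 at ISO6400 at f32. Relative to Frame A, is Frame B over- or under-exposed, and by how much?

9 stops darker

Aperture: unchanged.
Shutter speed: 30 → 15 → 8 → 4 → 2 → 1 → 1/2 — 6 stops faster (darker).
ISO: 51200 → 25600 → 12800 → 6400 — 3 stops lower (darker).
Net: −6 −3 = −9 stops.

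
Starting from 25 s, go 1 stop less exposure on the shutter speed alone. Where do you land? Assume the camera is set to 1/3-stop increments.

13 s

Shutter speed: 25 → 20 → 15 → 13 — 1 stop shorter (darker).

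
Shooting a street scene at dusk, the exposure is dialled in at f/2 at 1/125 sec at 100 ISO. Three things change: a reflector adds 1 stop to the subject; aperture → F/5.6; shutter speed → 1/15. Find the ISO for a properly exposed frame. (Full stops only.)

ISO 50

Scene light: 1 stop brighter.
Aperture: f/2 → f/2.8 → f/4 → f/5.6 — 3 stops stopped down (darker).
Shutter speed: 1/125 → 1/60 → 1/30 → 1/15 — 3 stops longer (brighter).
Net so far: 1 stop brighter. ISO: 100 → 50.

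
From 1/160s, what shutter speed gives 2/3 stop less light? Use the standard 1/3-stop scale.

Shutter speed: 1/160 → 1/200 → 1/250 — 2/3 stop shorter (darker).

1/250s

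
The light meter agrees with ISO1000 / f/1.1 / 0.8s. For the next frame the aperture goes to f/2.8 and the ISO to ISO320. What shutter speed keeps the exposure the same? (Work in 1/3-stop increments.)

Aperture: f/1.1 → f/1.2 → f/1.4 → f/1.6 → f/1.8 → f/2 → f/2.2 → f/2.5 → f/2.8 — 2 2/3 stops narrower (darker).
ISO: 1000 → 800 → 640 → 500 → 400 → 320 — 1 2/3 stops dropped (darker).
Net change so far: 4 1/3 stops darker. Offset with the shutter speed: 0.8 → 1 → 1.3 → 1.6 → 2 → 2.5 → 3.2 → 4 → 5 → 6 → 8 → 10 → 13 → 15.

15 s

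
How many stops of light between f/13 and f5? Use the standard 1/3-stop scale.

2 2/3 stops

f/13 → f/11 → f/10 → f/9 → f/8 → f/7.1 → f/6.3 → f/5.6 → f/5 — count the steps: 8 third-stops = 2 2/3 stops.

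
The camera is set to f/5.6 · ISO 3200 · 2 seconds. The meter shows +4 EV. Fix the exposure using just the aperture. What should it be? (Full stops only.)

f/22

Overexposed by 4 stops → need 4 stops darker.
Aperture: f/5.6 → f/8 → f/11 → f/16 → f/22.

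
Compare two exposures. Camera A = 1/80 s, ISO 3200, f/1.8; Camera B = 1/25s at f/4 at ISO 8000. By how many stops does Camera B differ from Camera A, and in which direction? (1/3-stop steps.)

Aperture: f/1.8 → f/2 → f/2.2 → f/2.5 → f/2.8 → f/3.2 → f/3.5 → f/4 — 2 1/3 stops smaller aperture (darker).
Shutter speed: 1/80 → 1/60 → 1/50 → 1/40 → 1/30 → 1/25 — 1 2/3 stops slower (brighter).
ISO: 3200 → 4000 → 5000 → 6400 → 8000 — 1 1/3 stops higher (brighter).
Net: −2 1/3 +1 2/3 +1 1/3 = +2/3 stops.

2/3 stop brighter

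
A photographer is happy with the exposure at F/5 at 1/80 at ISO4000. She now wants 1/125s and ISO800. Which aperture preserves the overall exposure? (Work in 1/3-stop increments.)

Shutter speed: 1/80 → 1/100 → 1/125 — 2/3 stop shorter (darker).
ISO: 4000 → 3200 → 2500 → 2000 → 1600 → 1250 → 1000 → 800 — 2 1/3 stops dropped (darker).
Net change so far: 3 stops darker. Offset with the aperture: f/5 → f/4.5 → f/4 → f/3.5 → f/3.2 → f/2.8 → f/2.5 → f/2.2 → f/2 → f/1.8.

f/1.8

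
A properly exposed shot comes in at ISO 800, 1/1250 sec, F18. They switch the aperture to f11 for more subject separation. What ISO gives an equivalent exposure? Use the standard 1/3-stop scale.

ISO 320

Aperture: f/18 → f/16 → f/14 → f/13 → f/11 — 1 1/3 stops larger aperture (brighter).
Need 1 1/3 stops darker from the ISO: 800 → 640 → 500 → 400 → 320.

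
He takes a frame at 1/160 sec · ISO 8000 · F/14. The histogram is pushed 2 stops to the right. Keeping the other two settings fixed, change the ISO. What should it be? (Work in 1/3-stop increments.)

Overexposed by 2 stops → need 2 stops darker.
ISO: 8000 → 6400 → 5000 → 4000 → 3200 → 2500 → 2000.

ISO 2000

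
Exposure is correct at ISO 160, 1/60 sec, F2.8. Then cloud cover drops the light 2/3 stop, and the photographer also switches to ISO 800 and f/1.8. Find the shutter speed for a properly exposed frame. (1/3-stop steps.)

Scene light: 2/3 stop darker.
ISO: 160 → 200 → 250 → 320 → 400 → 500 → 640 → 800 — 2 1/3 stops raised (brighter).
Aperture: f/2.8 → f/2.5 → f/2.2 → f/2 → f/1.8 — 1 1/3 stops opened up (brighter).
Net so far: 3 stops brighter. Shutter speed: 1/60 → 1/80 → 1/100 → 1/125 → 1/160 → 1/200 → 1/250 → 1/320 → 1/400 → 1/500.

1/500s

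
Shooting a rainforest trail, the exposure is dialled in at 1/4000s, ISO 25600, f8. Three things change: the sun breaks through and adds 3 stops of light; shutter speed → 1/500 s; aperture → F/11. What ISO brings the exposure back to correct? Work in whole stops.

ISO 800

Scene light: 3 stops brighter.
Shutter speed: 1/4000 → 1/2000 → 1/1000 → 1/500 — 3 stops longer (brighter).
Aperture: f/8 → f/11 — 1 stop smaller aperture (darker).
Net so far: 5 stops brighter. ISO: 25600 → 12800 → 6400 → 3200 → 1600 → 800.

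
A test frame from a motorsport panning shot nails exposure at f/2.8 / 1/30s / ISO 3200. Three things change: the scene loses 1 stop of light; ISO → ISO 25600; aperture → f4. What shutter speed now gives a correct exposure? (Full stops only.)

Scene light: 1 stop darker.
ISO: 3200 → 6400 → 12800 → 25600 — 3 stops raised (brighter).
Aperture: f/2.8 → f/4 — 1 stop stopped down (darker).
Net so far: 1 stop brighter. Shutter speed: 1/30 → 1/60.

1/60s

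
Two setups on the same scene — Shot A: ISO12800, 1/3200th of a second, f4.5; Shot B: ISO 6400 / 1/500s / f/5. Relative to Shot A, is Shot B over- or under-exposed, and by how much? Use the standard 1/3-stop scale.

1 1/3 stops brighter

Aperture: f/4.5 → f/5 — 1/3 stop smaller aperture (darker).
Shutter speed: 1/3200 → 1/2500 → 1/2000 → 1/1600 → 1/1250 → 1/1000 → 1/800 → 1/640 → 1/500 — 2 2/3 stops longer (brighter).
ISO: 12800 → 10000 → 8000 → 6400 — 1 stop dropped (darker).
Net: −1/3 +2 2/3 −1 = +1 1/3 stops.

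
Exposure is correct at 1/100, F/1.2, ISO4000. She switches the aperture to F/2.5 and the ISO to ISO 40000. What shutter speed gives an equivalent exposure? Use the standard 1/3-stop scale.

Aperture: f/1.2 → f/1.4 → f/1.6 → f/1.8 → f/2 → f/2.2 → f/2.5 — 2 stops stopped down (darker).
ISO: 4000 → 5000 → 6400 → 8000 → 10000 → 12800 → 16000 → 20000 → 25600 → 32000 → 40000 — 3 1/3 stops raised (brighter).
Net change so far: 1 1/3 stops brighter. Offset with the shutter speed: 1/100 → 1/125 → 1/160 → 1/200 → 1/250.

1/250s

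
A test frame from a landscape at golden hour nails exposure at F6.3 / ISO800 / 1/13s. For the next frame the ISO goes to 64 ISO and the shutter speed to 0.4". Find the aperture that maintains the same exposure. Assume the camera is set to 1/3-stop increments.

f/4

ISO: 800 → 640 → 500 → 400 → 320 → 250 → 200 → 160 → 125 → 100 → 80 → 64 — 3 2/3 stops dropped (darker).
Shutter speed: 1/13 → 1/10 → 1/8 → 1/6 → 1/5 → 1/4 → 0.3 → 0.4 — 2 1/3 stops longer (brighter).
Net change so far: 1 1/3 stops darker. Offset with the aperture: f/6.3 → f/5.6 → f/5 → f/4.5 → f/4.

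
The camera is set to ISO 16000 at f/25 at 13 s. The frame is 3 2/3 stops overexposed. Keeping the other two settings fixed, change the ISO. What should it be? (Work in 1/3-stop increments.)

ISO 1250

Overexposed by 3 2/3 stops → need 3 2/3 stops darker.
ISO: 16000 → 12800 → 10000 → 8000 → 6400 → 5000 → 4000 → 3200 → 2500 → 2000 → 1600 → 1250.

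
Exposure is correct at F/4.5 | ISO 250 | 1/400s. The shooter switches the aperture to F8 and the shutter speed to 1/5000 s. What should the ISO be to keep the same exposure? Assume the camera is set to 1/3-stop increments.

Aperture: f/4.5 → f/5 → f/5.6 → f/6.3 → f/7.1 → f/8 — 1 2/3 stops smaller aperture (darker).
Shutter speed: 1/400 → 1/500 → 1/640 → 1/800 → 1/1000 → 1/1250 → 1/1600 → 1/2000 → 1/2500 → 1/3200 → 1/4000 → 1/5000 — 3 2/3 stops faster (darker).
Net change so far: 5 1/3 stops darker. Offset with the ISO: 250 → 320 → 400 → 500 → 640 → 800 → 1000 → 1250 → 1600 → 2000 → 2500 → 3200 → 4000 → 5000 → 6400 → 8000 → 10000.

ISO 10000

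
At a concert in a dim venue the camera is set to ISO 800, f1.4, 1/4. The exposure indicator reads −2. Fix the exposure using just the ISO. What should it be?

ISO 3200

Underexposed by 2 stops → need 2 stops brighter.
ISO: 800 → 1600 → 3200.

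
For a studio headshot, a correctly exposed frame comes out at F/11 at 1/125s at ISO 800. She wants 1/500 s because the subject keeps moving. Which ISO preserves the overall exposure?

Shutter speed: 1/125 → 1/250 → 1/500 — 2 stops shorter (darker).
Need 2 stops brighter from the ISO: 800 → 1600 → 3200.

ISO 3200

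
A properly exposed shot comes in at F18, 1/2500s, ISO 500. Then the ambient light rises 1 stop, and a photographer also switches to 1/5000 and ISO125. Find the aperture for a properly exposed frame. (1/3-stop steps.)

f/9

Scene light: 1 stop brighter.
Shutter speed: 1/2500 → 1/3200 → 1/4000 → 1/5000 — 1 stop shorter (darker).
ISO: 500 → 400 → 320 → 250 → 200 → 160 → 125 — 2 stops dropped (darker).
Net so far: 2 stops darker. Aperture: f/18 → f/16 → f/14 → f/13 → f/11 → f/10 → f/9.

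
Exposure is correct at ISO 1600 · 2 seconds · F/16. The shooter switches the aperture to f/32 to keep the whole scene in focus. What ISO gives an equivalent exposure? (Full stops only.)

ISO 6400

Aperture: f/16 → f/22 → f/32 — 2 stops smaller aperture (darker).
Need 2 stops brighter from the ISO: 1600 → 3200 → 6400.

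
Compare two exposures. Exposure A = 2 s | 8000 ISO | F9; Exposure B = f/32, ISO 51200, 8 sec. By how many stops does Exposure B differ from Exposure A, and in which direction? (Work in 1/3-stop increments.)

Aperture: f/9 → f/10 → f/11 → f/13 → f/14 → f/16 → f/18 → f/20 → f/22 → f/25 → f/29 → f/32 — 3 2/3 stops narrower (darker).
Shutter speed: 2 → 2.5 → 3.2 → 4 → 5 → 6 → 8 — 2 stops slower (brighter).
ISO: 8000 → 10000 → 12800 → 16000 → 20000 → 25600 → 32000 → 40000 → 51200 — 2 2/3 stops higher (brighter).
Net: −3 2/3 +2 +2 2/3 = +1 stop.

1 stop brighter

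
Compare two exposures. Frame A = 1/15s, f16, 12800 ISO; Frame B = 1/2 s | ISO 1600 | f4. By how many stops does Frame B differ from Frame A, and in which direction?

Aperture: f/16 → f/11 → f/8 → f/5.6 → f/4 — 4 stops wider (brighter).
Shutter speed: 1/15 → 1/8 → 1/4 → 1/2 — 3 stops slower (brighter).
ISO: 12800 → 6400 → 3200 → 1600 — 3 stops lower (darker).
Net: +4 +3 −3 = +4 stops.

4 stops brighter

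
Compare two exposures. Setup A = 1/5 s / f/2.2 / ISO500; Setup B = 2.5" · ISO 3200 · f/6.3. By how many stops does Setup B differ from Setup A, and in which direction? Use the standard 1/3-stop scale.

Aperture: f/2.2 → f/2.5 → f/2.8 → f/3.2 → f/3.5 → f/4 → f/4.5 → f/5 → f/5.6 → f/6.3 — 3 stops stopped down (darker).
Shutter speed: 1/5 → 1/4 → 0.3 → 0.4 → 0.5 → 0.6 → 0.8 → 1 → 1.3 → 1.6 → 2 → 2.5 — 3 2/3 stops slower (brighter).
ISO: 500 → 640 → 800 → 1000 → 1250 → 1600 → 2000 → 2500 → 3200 — 2 2/3 stops higher (brighter).
Net: −3 +3 2/3 +2 2/3 = +3 1/3 stops.

3 1/3 stops brighter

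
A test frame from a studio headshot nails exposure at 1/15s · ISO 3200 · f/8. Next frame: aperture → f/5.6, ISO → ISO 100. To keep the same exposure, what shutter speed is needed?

1 s

Aperture: f/8 → f/5.6 — 1 stop wider (brighter).
ISO: 3200 → 1600 → 800 → 400 → 200 → 100 — 5 stops dropped (darker).
Net change so far: 4 stops darker. Offset with the shutter speed: 1/15 → 1/8 → 1/4 → 1/2 → 1.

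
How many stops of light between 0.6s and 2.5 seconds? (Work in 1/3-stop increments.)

0.6 → 0.8 → 1 → 1.3 → 1.6 → 2 → 2.5 — count the steps: 6 third-stops = 2 stops.

2 stops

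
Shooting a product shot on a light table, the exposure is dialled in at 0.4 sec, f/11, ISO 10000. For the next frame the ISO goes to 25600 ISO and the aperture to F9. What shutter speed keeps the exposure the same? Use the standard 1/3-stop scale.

ISO: 10000 → 12800 → 16000 → 20000 → 25600 — 1 1/3 stops raised (brighter).
Aperture: f/11 → f/10 → f/9 — 2/3 stop wider (brighter).
Net change so far: 2 stops brighter. Offset with the shutter speed: 0.4 → 0.3 → 1/4 → 1/5 → 1/6 → 1/8 → 1/10.

1/10s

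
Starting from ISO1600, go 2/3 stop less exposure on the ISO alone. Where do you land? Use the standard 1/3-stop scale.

ISO: 1600 → 1250 → 1000 — 2/3 stop lower (darker).

ISO 1000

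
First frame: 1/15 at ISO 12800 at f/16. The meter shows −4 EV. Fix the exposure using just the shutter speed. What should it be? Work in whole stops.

Underexposed by 4 stops → need 4 stops brighter.
Shutter speed: 1/15 → 1/8 → 1/4 → 1/2 → 1.

1 s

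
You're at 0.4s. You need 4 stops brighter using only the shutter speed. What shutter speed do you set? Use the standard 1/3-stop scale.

Shutter speed: 0.4 → 0.5 → 0.6 → 0.8 → 1 → 1.3 → 1.6 → 2 → 2.5 → 3.2 → 4 → 5 → 6 — 4 stops longer (brighter).

6 s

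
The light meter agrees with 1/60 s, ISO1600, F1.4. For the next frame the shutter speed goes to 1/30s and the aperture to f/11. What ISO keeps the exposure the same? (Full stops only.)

ISO 51200

Shutter speed: 1/60 → 1/30 — 1 stop slower (brighter).
Aperture: f/1.4 → f/2 → f/2.8 → f/4 → f/5.6 → f/8 → f/11 — 6 stops narrower (darker).
Net change so far: 5 stops darker. Offset with the ISO: 1600 → 3200 → 6400 → 12800 → 25600 → 51200.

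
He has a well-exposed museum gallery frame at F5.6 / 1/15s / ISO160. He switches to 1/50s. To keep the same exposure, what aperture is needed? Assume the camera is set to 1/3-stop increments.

Shutter speed: 1/15 → 1/20 → 1/25 → 1/30 → 1/40 → 1/50 — 1 2/3 stops faster (darker).
Need 1 2/3 stops brighter from the aperture: f/5.6 → f/5 → f/4.5 → f/4 → f/3.5 → f/3.2.

f/3.2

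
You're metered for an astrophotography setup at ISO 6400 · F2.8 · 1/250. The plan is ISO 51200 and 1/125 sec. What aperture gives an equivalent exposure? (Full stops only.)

ISO: 6400 → 12800 → 25600 → 51200 — 3 stops raised (brighter).
Shutter speed: 1/250 → 1/125 — 1 stop longer (brighter).
Net change so far: 4 stops brighter. Offset with the aperture: f/2.8 → f/4 → f/5.6 → f/8 → f/11.

f/11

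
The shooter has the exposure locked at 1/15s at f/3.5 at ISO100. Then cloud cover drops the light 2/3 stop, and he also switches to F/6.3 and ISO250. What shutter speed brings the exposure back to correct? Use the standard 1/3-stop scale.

Scene light: 2/3 stop darker.
Aperture: f/3.5 → f/4 → f/4.5 → f/5 → f/5.6 → f/6.3 — 1 2/3 stops smaller aperture (darker).
ISO: 100 → 125 → 160 → 200 → 250 — 1 1/3 stops higher (brighter).
Net so far: 1 stop darker. Shutter speed: 1/15 → 1/13 → 1/10 → 1/8.

1/8s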